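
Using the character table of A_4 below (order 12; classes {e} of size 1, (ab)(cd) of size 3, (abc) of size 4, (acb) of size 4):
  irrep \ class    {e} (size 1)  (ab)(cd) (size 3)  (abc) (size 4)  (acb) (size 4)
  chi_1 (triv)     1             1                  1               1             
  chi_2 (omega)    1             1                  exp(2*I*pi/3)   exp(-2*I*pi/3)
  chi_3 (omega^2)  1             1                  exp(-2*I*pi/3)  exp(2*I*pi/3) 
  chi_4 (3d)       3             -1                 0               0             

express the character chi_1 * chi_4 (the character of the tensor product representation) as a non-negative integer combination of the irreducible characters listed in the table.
chi_1 tensor chi_4 = chi_4 (all other irreducibles have multiplicity 0).

Working: The character of a tensor product is the pointwise product (chi_1 * chi_4)(C) = chi_1(C) * chi_4(C):
  {e}: (1)*(3), (ab)(cd): (1)*(-1), (abc): (1)*(0), (acb): (1)*(0)
so (chi_1 * chi_4) takes values
  {e} -> 3, (ab)(cd) -> -1, (abc) -> 0, (acb) -> 0.
Now take the inner product of this character with each irreducible chi from the table, <chi_1*chi_4, chi> = (1/12) sum_C |C| (chi_1*chi_4)(C) conj(chi(C)):
  <chi_1*chi_4, chi_1> = (1/12)[1*(3)*conj(1) + 3*(-1)*conj(1) + 4*(0)*conj(1) + 4*(0)*conj(1)]
      = (1/12)[(3) + (-3) + (0) + (0)] = 0/12 = 0
  <chi_1*chi_4, chi_2> = (1/12)[1*(3)*conj(1) + 3*(-1)*conj(1) + 4*(0)*conj(exp(2*I*pi/3)) + 4*(0)*conj(exp(-2*I*pi/3))]
      = (1/12)[(3) + (-3) + (0) + (0)] = 0/12 = 0
  <chi_1*chi_4, chi_3> = (1/12)[1*(3)*conj(1) + 3*(-1)*conj(1) + 4*(0)*conj(exp(-2*I*pi/3)) + 4*(0)*conj(exp(2*I*pi/3))]
      = (1/12)[(3) + (-3) + (0) + (0)] = 0/12 = 0
  <chi_1*chi_4, chi_4> = (1/12)[1*(3)*conj(3) + 3*(-1)*conj(-1) + 4*(0)*conj(0) + 4*(0)*conj(0)]
      = (1/12)[(9) + (3) + (0) + (0)] = 12/12 = 1
(Exp terms are combined using exp(i*s)*conj(exp(i*t)) = exp(i*(s-t)), and sums of them are collapsed using the identity that for every m > 1 the m distinct m-th roots of unity sum to 0, e.g. 1 + exp(2*I*pi/3) + exp(-2*I*pi/3) = 0.)
Hence the multiplicities are chi_4: 1. Dimension check: dim(chi_1)*dim(chi_4) = 1*3 = 3 and sum (mult * dim) = 1*3 = 3.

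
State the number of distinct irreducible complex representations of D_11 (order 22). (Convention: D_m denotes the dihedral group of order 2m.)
7

Reasoning: The number of irreducible complex representations of a finite group equals its number of conjugacy classes. D_11 has 7 conjugacy classes ((n+3)/2 for n odd), so D_11 (order 22) has exactly 7 irreducible complex representations.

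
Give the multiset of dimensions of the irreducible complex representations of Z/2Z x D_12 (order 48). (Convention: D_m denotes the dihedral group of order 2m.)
Dimensions: 1, 1, 1, 1, 1, 1, 1, 1, 2, 2, 2, 2, 2, 2, 2, 2, 2, 2

Argument: There are 18 irreducibles (= number of conjugacy classes). Their dimensions d_i satisfy sum d_i^2 = |G| = 48: 1 + 1 + 1 + 1 + 1 + 1 + 1 + 1 + 4 + 4 + 4 + 4 + 4 + 4 + 4 + 4 + 4 + 4 = 48. (For the product with Z/2Z: each of the 2 1-dim characters of Z/2Z tensors with each irrep of D_12, giving 2 copies of each D_12-dimension.)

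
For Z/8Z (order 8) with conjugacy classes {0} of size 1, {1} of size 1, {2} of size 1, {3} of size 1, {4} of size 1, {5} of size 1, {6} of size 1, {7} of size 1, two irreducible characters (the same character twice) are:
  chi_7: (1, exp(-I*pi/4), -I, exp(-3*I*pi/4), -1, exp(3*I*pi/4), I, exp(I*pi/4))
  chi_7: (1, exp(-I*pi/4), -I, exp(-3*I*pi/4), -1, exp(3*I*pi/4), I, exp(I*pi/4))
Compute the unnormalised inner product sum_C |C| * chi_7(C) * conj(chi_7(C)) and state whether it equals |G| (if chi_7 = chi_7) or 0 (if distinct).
Sum = 8 = |G| = 8; so <chi_7, chi_7> = 1 (norm-1 confirms irreducibility).

Explanation: Compute term by term over conjugacy classes (|C| * chi_7(C) * conj(chi_7(C))):
  1*(1)*conj(1) + 1*(exp(-I*pi/4))*conj(exp(-I*pi/4)) + 1*(-I)*conj(-I) + 1*(exp(-3*I*pi/4))*conj(exp(-3*I*pi/4)) + 1*(-1)*conj(-1) + 1*(exp(3*I*pi/4))*conj(exp(3*I*pi/4)) + 1*(I)*conj(I) + 1*(exp(I*pi/4))*conj(exp(I*pi/4))
  = (1) + (1) + (1) + (1) + (1) + (1) + (1) + (1)
  = 8.
(Exp terms are combined using exp(i*s)*conj(exp(i*t)) = exp(i*(s-t)), and sums of them are collapsed using the identity that for every m > 1 the m distinct m-th roots of unity sum to 0, e.g. 1 + exp(2*I*pi/3) + exp(-2*I*pi/3) = 0.)
Dividing by |G| = 8 gives 8/8 = 1, matching the row-orthogonality relation <chi_7, chi_7> = [chi_7 = chi_7].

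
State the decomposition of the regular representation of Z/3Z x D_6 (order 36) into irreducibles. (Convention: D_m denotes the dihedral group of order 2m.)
Each irreducible V_i of dimension d_i appears with multiplicity d_i, i.e. rho_reg = (direct sum over all irreducibles V_i) d_i V_i. The irreducible dimensions for Z/3Z x D_6 are 1, 1, 1, 1, 1, 1, 1, 1, 1, 1, 1, 1, 2, 2, 2, 2, 2, 2: 12 irreducibles of dimension 1, each with multiplicity 1; 6 irreducibles of dimension 2, each with multiplicity 2. Total dimension 12*1*1 + 6*2*2 = 36 = |G|.

Proof sketch: General theorem: in the regular representation of a finite group G, each irreducible appears with multiplicity equal to its dimension. Check: dim(rho_reg) = sum d_i^2 = 1 + 1 + 1 + 1 + 1 + 1 + 1 + 1 + 1 + 1 + 1 + 1 + 4 + 4 + 4 + 4 + 4 + 4 = 36 = |G|.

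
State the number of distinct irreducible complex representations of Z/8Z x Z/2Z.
16

Details: The number of irreducible complex representations of a finite group equals its number of conjugacy classes. Z/8Z x Z/2Z is abelian of order 16, so every element is its own conjugacy class: 16 classes, so Z/8Z x Z/2Z (order 16) has exactly 16 irreducible complex representations.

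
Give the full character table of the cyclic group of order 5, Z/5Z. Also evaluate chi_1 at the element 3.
Character table of Z/5Z (irreps indexed chi_0,...,chi_4 with chi_k(m) = zeta_5^(k*m), zeta_5 = exp(2*pi*i/5)):
  irrep \ class  {0} (size 1)  {1} (size 1)    {2} (size 1)    {3} (size 1)    {4} (size 1)  
  chi_0          1             1               1               1               1             
  chi_1          1             exp(2*I*pi/5)   exp(4*I*pi/5)   exp(-4*I*pi/5)  exp(-2*I*pi/5)
  chi_2          1             exp(4*I*pi/5)   exp(-2*I*pi/5)  exp(2*I*pi/5)   exp(-4*I*pi/5)
  chi_3          1             exp(-4*I*pi/5)  exp(2*I*pi/5)   exp(-2*I*pi/5)  exp(4*I*pi/5) 
  chi_4          1             exp(-2*I*pi/5)  exp(-4*I*pi/5)  exp(4*I*pi/5)   exp(2*I*pi/5) 

Spot check: chi_1(3) = zeta_5^(1*3) = zeta_5^3 = exp(-4*I*pi/5).

Justification: Z/5Z is abelian, so all 5 irreducible complex representations are 1-dimensional. They are given by chi_k(m) = zeta_5^(k*m) for k = 0,...,4. Row orthogonality: sum_m chi_k(m) conj(chi_l(m)) = 5 * [k = l].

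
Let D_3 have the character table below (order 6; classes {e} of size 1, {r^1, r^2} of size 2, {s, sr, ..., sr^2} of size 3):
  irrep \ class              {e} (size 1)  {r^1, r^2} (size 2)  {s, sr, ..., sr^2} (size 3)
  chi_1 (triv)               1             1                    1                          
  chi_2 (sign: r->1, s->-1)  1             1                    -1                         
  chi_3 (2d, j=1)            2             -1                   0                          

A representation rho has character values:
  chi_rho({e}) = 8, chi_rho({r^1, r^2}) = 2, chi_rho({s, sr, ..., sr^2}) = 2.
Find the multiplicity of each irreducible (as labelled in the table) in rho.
Multiplicities: chi_1: 3, chi_2: 1, chi_3: 2.

Justification: Use <chi_rho, chi> = (1/|G|) sum_C |C| * chi_rho(C) * conj(chi(C)) with |G| = 6 for each irreducible chi in the table:
  <chi_rho, chi_1> = (1/6)[1*(8)*conj(1) + 2*(2)*conj(1) + 3*(2)*conj(1)]
      = (1/6)[(8) + (4) + (6)] = 18/6 = 3
  <chi_rho, chi_2> = (1/6)[1*(8)*conj(1) + 2*(2)*conj(1) + 3*(2)*conj(-1)]
      = (1/6)[(8) + (4) + (-6)] = 6/6 = 1
  <chi_rho, chi_3> = (1/6)[1*(8)*conj(2) + 2*(2)*conj(-1) + 3*(2)*conj(0)]
      = (1/6)[(16) + (-4) + (0)] = 12/6 = 2
Dimension check: dim(rho) = sum (mult * dim) = 3*1 + 1*1 + 2*2 = 8 = chi_rho(e) = 8.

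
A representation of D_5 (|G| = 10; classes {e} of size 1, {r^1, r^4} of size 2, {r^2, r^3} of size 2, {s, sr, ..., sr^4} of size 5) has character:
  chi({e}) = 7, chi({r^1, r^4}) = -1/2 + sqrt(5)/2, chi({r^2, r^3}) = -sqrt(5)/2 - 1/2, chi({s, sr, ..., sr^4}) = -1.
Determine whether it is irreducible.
Not irreducible (reducible): <chi, chi> = 6 > 1.

Details: <chi, chi> = (1/|G|) sum_C |C| * |chi(C)|^2 = (1/10)[1*|7|^2 + 2*|-1/2 + sqrt(5)/2|^2 + 2*|-sqrt(5)/2 - 1/2|^2 + 5*|-1|^2]
  = (1/10)[(49) + (3 - sqrt(5)) + (sqrt(5) + 3) + (5)] = 60/10 = 6.
A character is irreducible iff <chi, chi> = 1, so this representation is reducible.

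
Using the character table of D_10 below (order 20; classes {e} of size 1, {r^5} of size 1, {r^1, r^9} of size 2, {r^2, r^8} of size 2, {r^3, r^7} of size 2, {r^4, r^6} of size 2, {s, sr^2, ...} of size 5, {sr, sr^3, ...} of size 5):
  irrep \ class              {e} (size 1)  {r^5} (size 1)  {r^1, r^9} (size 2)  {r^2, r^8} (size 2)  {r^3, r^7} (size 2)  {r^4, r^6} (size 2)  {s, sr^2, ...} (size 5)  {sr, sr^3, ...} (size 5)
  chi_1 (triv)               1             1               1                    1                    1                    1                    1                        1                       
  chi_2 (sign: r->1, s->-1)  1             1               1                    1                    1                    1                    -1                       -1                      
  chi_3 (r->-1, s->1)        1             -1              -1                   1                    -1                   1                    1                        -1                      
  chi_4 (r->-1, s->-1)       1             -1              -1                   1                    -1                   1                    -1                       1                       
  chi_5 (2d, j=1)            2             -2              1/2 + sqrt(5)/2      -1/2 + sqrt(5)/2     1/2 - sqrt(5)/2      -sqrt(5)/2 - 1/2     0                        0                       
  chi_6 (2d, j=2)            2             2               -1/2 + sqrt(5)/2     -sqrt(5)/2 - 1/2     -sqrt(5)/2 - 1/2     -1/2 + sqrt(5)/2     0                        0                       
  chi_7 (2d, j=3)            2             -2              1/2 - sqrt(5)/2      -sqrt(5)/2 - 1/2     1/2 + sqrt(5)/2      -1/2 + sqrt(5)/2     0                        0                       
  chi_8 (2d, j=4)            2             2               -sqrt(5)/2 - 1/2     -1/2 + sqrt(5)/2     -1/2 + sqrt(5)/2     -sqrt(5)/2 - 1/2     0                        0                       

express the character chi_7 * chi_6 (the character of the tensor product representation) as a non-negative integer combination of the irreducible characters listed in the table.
chi_7 tensor chi_6 = chi_3 + chi_4 + chi_5 (all other irreducibles have multiplicity 0).

Explanation: The character of a tensor product is the pointwise product (chi_7 * chi_6)(C) = chi_7(C) * chi_6(C):
  {e}: (2)*(2), {r^5}: (-2)*(2), {r^1, r^9}: (1/2 - sqrt(5)/2)*(-1/2 + sqrt(5)/2), {r^2, r^8}: (-sqrt(5)/2 - 1/2)*(-sqrt(5)/2 - 1/2), {r^3, r^7}: (1/2 + sqrt(5)/2)*(-sqrt(5)/2 - 1/2), {r^4, r^6}: (-1/2 + sqrt(5)/2)*(-1/2 + sqrt(5)/2), {s, sr^2, ...}: (0)*(0), {sr, sr^3, ...}: (0)*(0)
so (chi_7 * chi_6) takes values
  {e} -> 4, {r^5} -> -4, {r^1, r^9} -> -3/2 + sqrt(5)/2, {r^2, r^8} -> sqrt(5)/2 + 3/2, {r^3, r^7} -> -3/2 - sqrt(5)/2, {r^4, r^6} -> 3/2 - sqrt(5)/2, {s, sr^2, ...} -> 0, {sr, sr^3, ...} -> 0.
Now take the inner product of this character with each irreducible chi from the table, <chi_7*chi_6, chi> = (1/20) sum_C |C| (chi_7*chi_6)(C) conj(chi(C)):
  <chi_7*chi_6, chi_1> = (1/20)[1*(4)*conj(1) + 1*(-4)*conj(1) + 2*(-3/2 + sqrt(5)/2)*conj(1) + 2*(sqrt(5)/2 + 3/2)*conj(1) + 2*(-3/2 - sqrt(5)/2)*conj(1) + 2*(3/2 - sqrt(5)/2)*conj(1) + 5*(0)*conj(1) + 5*(0)*conj(1)]
      = (1/20)[(4) + (-4) + (-3 + sqrt(5)) + (sqrt(5) + 3) + (-3 - sqrt(5)) + (3 - sqrt(5)) + (0) + (0)] = 0/20 = 0
  <chi_7*chi_6, chi_2> = (1/20)[1*(4)*conj(1) + 1*(-4)*conj(1) + 2*(-3/2 + sqrt(5)/2)*conj(1) + 2*(sqrt(5)/2 + 3/2)*conj(1) + 2*(-3/2 - sqrt(5)/2)*conj(1) + 2*(3/2 - sqrt(5)/2)*conj(1) + 5*(0)*conj(-1) + 5*(0)*conj(-1)]
      = (1/20)[(4) + (-4) + (-3 + sqrt(5)) + (sqrt(5) + 3) + (-3 - sqrt(5)) + (3 - sqrt(5)) + (0) + (0)] = 0/20 = 0
  <chi_7*chi_6, chi_3> = (1/20)[1*(4)*conj(1) + 1*(-4)*conj(-1) + 2*(-3/2 + sqrt(5)/2)*conj(-1) + 2*(sqrt(5)/2 + 3/2)*conj(1) + 2*(-3/2 - sqrt(5)/2)*conj(-1) + 2*(3/2 - sqrt(5)/2)*conj(1) + 5*(0)*conj(1) + 5*(0)*conj(-1)]
      = (1/20)[(4) + (4) + (3 - sqrt(5)) + (sqrt(5) + 3) + (sqrt(5) + 3) + (3 - sqrt(5)) + (0) + (0)] = 20/20 = 1
  <chi_7*chi_6, chi_4> = (1/20)[1*(4)*conj(1) + 1*(-4)*conj(-1) + 2*(-3/2 + sqrt(5)/2)*conj(-1) + 2*(sqrt(5)/2 + 3/2)*conj(1) + 2*(-3/2 - sqrt(5)/2)*conj(-1) + 2*(3/2 - sqrt(5)/2)*conj(1) + 5*(0)*conj(-1) + 5*(0)*conj(1)]
      = (1/20)[(4) + (4) + (3 - sqrt(5)) + (sqrt(5) + 3) + (sqrt(5) + 3) + (3 - sqrt(5)) + (0) + (0)] = 20/20 = 1
  <chi_7*chi_6, chi_5> = (1/20)[1*(4)*conj(2) + 1*(-4)*conj(-2) + 2*(-3/2 + sqrt(5)/2)*conj(1/2 + sqrt(5)/2) + 2*(sqrt(5)/2 + 3/2)*conj(-1/2 + sqrt(5)/2) + 2*(-3/2 - sqrt(5)/2)*conj(1/2 - sqrt(5)/2) + 2*(3/2 - sqrt(5)/2)*conj(-sqrt(5)/2 - 1/2) + 5*(0)*conj(0) + 5*(0)*conj(0)]
      = (1/20)[(8) + (8) + (1 - sqrt(5)) + (1 + sqrt(5)) + (1 + sqrt(5)) + (1 - sqrt(5)) + (0) + (0)] = 20/20 = 1
  <chi_7*chi_6, chi_6> = (1/20)[1*(4)*conj(2) + 1*(-4)*conj(2) + 2*(-3/2 + sqrt(5)/2)*conj(-1/2 + sqrt(5)/2) + 2*(sqrt(5)/2 + 3/2)*conj(-sqrt(5)/2 - 1/2) + 2*(-3/2 - sqrt(5)/2)*conj(-sqrt(5)/2 - 1/2) + 2*(3/2 - sqrt(5)/2)*conj(-1/2 + sqrt(5)/2) + 5*(0)*conj(0) + 5*(0)*conj(0)]
      = (1/20)[(8) + (-8) + (4 - 2*sqrt(5)) + (-2*sqrt(5) - 4) + (4 + 2*sqrt(5)) + (-4 + 2*sqrt(5)) + (0) + (0)] = 0/20 = 0
  <chi_7*chi_6, chi_7> = (1/20)[1*(4)*conj(2) + 1*(-4)*conj(-2) + 2*(-3/2 + sqrt(5)/2)*conj(1/2 - sqrt(5)/2) + 2*(sqrt(5)/2 + 3/2)*conj(-sqrt(5)/2 - 1/2) + 2*(-3/2 - sqrt(5)/2)*conj(1/2 + sqrt(5)/2) + 2*(3/2 - sqrt(5)/2)*conj(-1/2 + sqrt(5)/2) + 5*(0)*conj(0) + 5*(0)*conj(0)]
      = (1/20)[(8) + (8) + (-4 + 2*sqrt(5)) + (-2*sqrt(5) - 4) + (-2*sqrt(5) - 4) + (-4 + 2*sqrt(5)) + (0) + (0)] = 0/20 = 0
  <chi_7*chi_6, chi_8> = (1/20)[1*(4)*conj(2) + 1*(-4)*conj(2) + 2*(-3/2 + sqrt(5)/2)*conj(-sqrt(5)/2 - 1/2) + 2*(sqrt(5)/2 + 3/2)*conj(-1/2 + sqrt(5)/2) + 2*(-3/2 - sqrt(5)/2)*conj(-1/2 + sqrt(5)/2) + 2*(3/2 - sqrt(5)/2)*conj(-sqrt(5)/2 - 1/2) + 5*(0)*conj(0) + 5*(0)*conj(0)]
      = (1/20)[(8) + (-8) + (-1 + sqrt(5)) + (1 + sqrt(5)) + (-sqrt(5) - 1) + (1 - sqrt(5)) + (0) + (0)] = 0/20 = 0
Hence the multiplicities are chi_3: 1, chi_4: 1, chi_5: 1. Dimension check: dim(chi_7)*dim(chi_6) = 2*2 = 4 and sum (mult * dim) = 1*1 + 1*1 + 1*2 = 4.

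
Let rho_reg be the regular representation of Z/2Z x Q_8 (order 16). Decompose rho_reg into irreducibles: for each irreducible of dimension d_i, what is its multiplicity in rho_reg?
Each irreducible V_i of dimension d_i appears with multiplicity d_i, i.e. rho_reg = (direct sum over all irreducibles V_i) d_i V_i. The irreducible dimensions for Z/2Z x Q_8 are 1, 1, 1, 1, 1, 1, 1, 1, 2, 2: 8 irreducibles of dimension 1, each with multiplicity 1; 2 irreducibles of dimension 2, each with multiplicity 2. Total dimension 8*1*1 + 2*2*2 = 16 = |G|.

Explanation: General theorem: in the regular representation of a finite group G, each irreducible appears with multiplicity equal to its dimension. Check: dim(rho_reg) = sum d_i^2 = 1 + 1 + 1 + 1 + 1 + 1 + 1 + 1 + 4 + 4 = 16 = |G|.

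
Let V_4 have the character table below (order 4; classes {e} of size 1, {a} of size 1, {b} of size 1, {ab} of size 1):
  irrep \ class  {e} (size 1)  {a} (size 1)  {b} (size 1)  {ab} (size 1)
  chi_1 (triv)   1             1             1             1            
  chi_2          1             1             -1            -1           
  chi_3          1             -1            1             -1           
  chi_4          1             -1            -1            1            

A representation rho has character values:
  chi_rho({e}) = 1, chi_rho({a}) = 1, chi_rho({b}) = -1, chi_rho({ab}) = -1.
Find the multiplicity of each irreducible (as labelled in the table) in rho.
Multiplicities: chi_1: 0, chi_2: 1, chi_3: 0, chi_4: 0.

Reasoning: Use <chi_rho, chi> = (1/|G|) sum_C |C| * chi_rho(C) * conj(chi(C)) with |G| = 4 for each irreducible chi in the table:
  <chi_rho, chi_1> = (1/4)[1*(1)*conj(1) + 1*(1)*conj(1) + 1*(-1)*conj(1) + 1*(-1)*conj(1)]
      = (1/4)[(1) + (1) + (-1) + (-1)] = 0/4 = 0
  <chi_rho, chi_2> = (1/4)[1*(1)*conj(1) + 1*(1)*conj(1) + 1*(-1)*conj(-1) + 1*(-1)*conj(-1)]
      = (1/4)[(1) + (1) + (1) + (1)] = 4/4 = 1
  <chi_rho, chi_3> = (1/4)[1*(1)*conj(1) + 1*(1)*conj(-1) + 1*(-1)*conj(1) + 1*(-1)*conj(-1)]
      = (1/4)[(1) + (-1) + (-1) + (1)] = 0/4 = 0
  <chi_rho, chi_4> = (1/4)[1*(1)*conj(1) + 1*(1)*conj(-1) + 1*(-1)*conj(-1) + 1*(-1)*conj(1)]
      = (1/4)[(1) + (-1) + (1) + (-1)] = 0/4 = 0
Dimension check: dim(rho) = sum (mult * dim) = 0*1 + 1*1 + 0*1 + 0*1 = 1 = chi_rho(e) = 1.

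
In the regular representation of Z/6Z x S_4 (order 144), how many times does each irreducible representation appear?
Each irreducible V_i of dimension d_i appears with multiplicity d_i, i.e. rho_reg = (direct sum over all irreducibles V_i) d_i V_i. The irreducible dimensions for Z/6Z x S_4 are 1, 1, 1, 1, 1, 1, 1, 1, 1, 1, 1, 1, 2, 2, 2, 2, 2, 2, 3, 3, 3, 3, 3, 3, 3, 3, 3, 3, 3, 3: 12 irreducibles of dimension 1, each with multiplicity 1; 6 irreducibles of dimension 2, each with multiplicity 2; 12 irreducibles of dimension 3, each with multiplicity 3. Total dimension 12*1*1 + 6*2*2 + 12*3*3 = 144 = |G|.

Argument: General theorem: in the regular representation of a finite group G, each irreducible appears with multiplicity equal to its dimension. Check: dim(rho_reg) = sum d_i^2 = 1 + 1 + 1 + 1 + 1 + 1 + 1 + 1 + 1 + 1 + 1 + 1 + 4 + 4 + 4 + 4 + 4 + 4 + 9 + 9 + 9 + 9 + 9 + 9 + 9 + 9 + 9 + 9 + 9 + 9 = 144 = |G|.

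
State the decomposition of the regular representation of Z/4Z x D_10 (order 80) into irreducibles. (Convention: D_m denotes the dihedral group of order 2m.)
Each irreducible V_i of dimension d_i appears with multiplicity d_i, i.e. rho_reg = (direct sum over all irreducibles V_i) d_i V_i. The irreducible dimensions for Z/4Z x D_10 are 1, 1, 1, 1, 1, 1, 1, 1, 1, 1, 1, 1, 1, 1, 1, 1, 2, 2, 2, 2, 2, 2, 2, 2, 2, 2, 2, 2, 2, 2, 2, 2: 16 irreducibles of dimension 1, each with multiplicity 1; 16 irreducibles of dimension 2, each with multiplicity 2. Total dimension 16*1*1 + 16*2*2 = 80 = |G|.

Details: General theorem: in the regular representation of a finite group G, each irreducible appears with multiplicity equal to its dimension. Check: dim(rho_reg) = sum d_i^2 = 1 + 1 + 1 + 1 + 1 + 1 + 1 + 1 + 1 + 1 + 1 + 1 + 1 + 1 + 1 + 1 + 4 + 4 + 4 + 4 + 4 + 4 + 4 + 4 + 4 + 4 + 4 + 4 + 4 + 4 + 4 + 4 = 80 = |G|.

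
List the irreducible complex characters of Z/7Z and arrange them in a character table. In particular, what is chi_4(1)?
Character table of Z/7Z (irreps indexed chi_0,...,chi_6 with chi_k(m) = zeta_7^(k*m), zeta_7 = exp(2*pi*i/7)):
  irrep \ class  {0} (size 1)  {1} (size 1)    {2} (size 1)    {3} (size 1)    {4} (size 1)    {5} (size 1)    {6} (size 1)  
  chi_0          1             1               1               1               1               1               1             
  chi_1          1             exp(2*I*pi/7)   exp(4*I*pi/7)   exp(6*I*pi/7)   exp(-6*I*pi/7)  exp(-4*I*pi/7)  exp(-2*I*pi/7)
  chi_2          1             exp(4*I*pi/7)   exp(-6*I*pi/7)  exp(-2*I*pi/7)  exp(2*I*pi/7)   exp(6*I*pi/7)   exp(-4*I*pi/7)
  chi_3          1             exp(6*I*pi/7)   exp(-2*I*pi/7)  exp(4*I*pi/7)   exp(-4*I*pi/7)  exp(2*I*pi/7)   exp(-6*I*pi/7)
  chi_4          1             exp(-6*I*pi/7)  exp(2*I*pi/7)   exp(-4*I*pi/7)  exp(4*I*pi/7)   exp(-2*I*pi/7)  exp(6*I*pi/7) 
  chi_5          1             exp(-4*I*pi/7)  exp(6*I*pi/7)   exp(2*I*pi/7)   exp(-2*I*pi/7)  exp(-6*I*pi/7)  exp(4*I*pi/7) 
  chi_6          1             exp(-2*I*pi/7)  exp(-4*I*pi/7)  exp(-6*I*pi/7)  exp(6*I*pi/7)   exp(4*I*pi/7)   exp(2*I*pi/7) 

Spot check: chi_4(1) = zeta_7^(4*1) = zeta_7^4 = exp(-6*I*pi/7).

Details: Z/7Z is abelian, so all 7 irreducible complex representations are 1-dimensional. They are given by chi_k(m) = zeta_7^(k*m) for k = 0,...,6. Row orthogonality: sum_m chi_k(m) conj(chi_l(m)) = 7 * [k = l].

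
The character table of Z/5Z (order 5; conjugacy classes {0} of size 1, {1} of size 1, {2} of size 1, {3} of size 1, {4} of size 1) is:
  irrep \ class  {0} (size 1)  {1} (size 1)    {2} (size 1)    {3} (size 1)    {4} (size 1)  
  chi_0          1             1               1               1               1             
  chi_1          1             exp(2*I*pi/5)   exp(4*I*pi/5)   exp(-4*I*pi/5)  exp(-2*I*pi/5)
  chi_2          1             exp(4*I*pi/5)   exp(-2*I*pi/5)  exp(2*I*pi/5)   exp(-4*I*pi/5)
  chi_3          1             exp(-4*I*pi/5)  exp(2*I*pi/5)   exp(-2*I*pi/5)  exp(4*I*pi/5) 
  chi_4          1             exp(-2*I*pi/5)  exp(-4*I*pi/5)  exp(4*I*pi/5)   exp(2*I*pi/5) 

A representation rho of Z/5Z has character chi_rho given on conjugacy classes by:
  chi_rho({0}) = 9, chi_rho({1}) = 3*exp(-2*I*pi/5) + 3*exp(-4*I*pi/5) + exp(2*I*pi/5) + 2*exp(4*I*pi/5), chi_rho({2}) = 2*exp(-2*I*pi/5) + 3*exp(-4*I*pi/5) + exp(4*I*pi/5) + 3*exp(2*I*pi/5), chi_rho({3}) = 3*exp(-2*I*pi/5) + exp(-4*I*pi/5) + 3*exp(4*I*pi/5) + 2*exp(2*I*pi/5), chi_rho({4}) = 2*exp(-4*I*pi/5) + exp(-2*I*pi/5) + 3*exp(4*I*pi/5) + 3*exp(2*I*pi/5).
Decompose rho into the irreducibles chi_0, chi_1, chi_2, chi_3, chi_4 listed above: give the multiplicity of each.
Multiplicities: chi_0: 0, chi_1: 1, chi_2: 2, chi_3: 3, chi_4: 3.

Working: Use <chi_rho, chi> = (1/|G|) sum_C |C| * chi_rho(C) * conj(chi(C)) with |G| = 5 for each irreducible chi in the table:
  <chi_rho, chi_0> = (1/5)[1*(9)*conj(1) + 1*(3*exp(-2*I*pi/5) + 3*exp(-4*I*pi/5) + exp(2*I*pi/5) + 2*exp(4*I*pi/5))*conj(1) + 1*(2*exp(-2*I*pi/5) + 3*exp(-4*I*pi/5) + exp(4*I*pi/5) + 3*exp(2*I*pi/5))*conj(1) + 1*(3*exp(-2*I*pi/5) + exp(-4*I*pi/5) + 3*exp(4*I*pi/5) + 2*exp(2*I*pi/5))*conj(1) + 1*(2*exp(-4*I*pi/5) + exp(-2*I*pi/5) + 3*exp(4*I*pi/5) + 3*exp(2*I*pi/5))*conj(1)]
      = (1/5)[(9) + (3*exp(-2*I*pi/5) + 3*exp(-4*I*pi/5) + exp(2*I*pi/5) + 2*exp(4*I*pi/5)) + (2*exp(-2*I*pi/5) + 3*exp(-4*I*pi/5) + exp(4*I*pi/5) + 3*exp(2*I*pi/5)) + (3*exp(-2*I*pi/5) + exp(-4*I*pi/5) + 3*exp(4*I*pi/5) + 2*exp(2*I*pi/5)) + (2*exp(-4*I*pi/5) + exp(-2*I*pi/5) + 3*exp(4*I*pi/5) + 3*exp(2*I*pi/5))] = 0/5 = 0
  <chi_rho, chi_1> = (1/5)[1*(9)*conj(1) + 1*(3*exp(-2*I*pi/5) + 3*exp(-4*I*pi/5) + exp(2*I*pi/5) + 2*exp(4*I*pi/5))*conj(exp(2*I*pi/5)) + 1*(2*exp(-2*I*pi/5) + 3*exp(-4*I*pi/5) + exp(4*I*pi/5) + 3*exp(2*I*pi/5))*conj(exp(4*I*pi/5)) + 1*(3*exp(-2*I*pi/5) + exp(-4*I*pi/5) + 3*exp(4*I*pi/5) + 2*exp(2*I*pi/5))*conj(exp(-4*I*pi/5)) + 1*(2*exp(-4*I*pi/5) + exp(-2*I*pi/5) + 3*exp(4*I*pi/5) + 3*exp(2*I*pi/5))*conj(exp(-2*I*pi/5))]
      = (1/5)[(9) + (1 + 3*exp(-4*I*pi/5) + 3*exp(4*I*pi/5) + 2*exp(2*I*pi/5)) + (1 + 3*exp(-2*I*pi/5) + 2*exp(4*I*pi/5) + 3*exp(2*I*pi/5)) + (1 + 3*exp(-2*I*pi/5) + 2*exp(-4*I*pi/5) + 3*exp(2*I*pi/5)) + (1 + 2*exp(-2*I*pi/5) + 3*exp(-4*I*pi/5) + 3*exp(4*I*pi/5))] = 5/5 = 1
  <chi_rho, chi_2> = (1/5)[1*(9)*conj(1) + 1*(3*exp(-2*I*pi/5) + 3*exp(-4*I*pi/5) + exp(2*I*pi/5) + 2*exp(4*I*pi/5))*conj(exp(4*I*pi/5)) + 1*(2*exp(-2*I*pi/5) + 3*exp(-4*I*pi/5) + exp(4*I*pi/5) + 3*exp(2*I*pi/5))*conj(exp(-2*I*pi/5)) + 1*(3*exp(-2*I*pi/5) + exp(-4*I*pi/5) + 3*exp(4*I*pi/5) + 2*exp(2*I*pi/5))*conj(exp(2*I*pi/5)) + 1*(2*exp(-4*I*pi/5) + exp(-2*I*pi/5) + 3*exp(4*I*pi/5) + 3*exp(2*I*pi/5))*conj(exp(-4*I*pi/5))]
      = (1/5)[(9) + (2 + exp(-2*I*pi/5) + 3*exp(4*I*pi/5) + 3*exp(2*I*pi/5)) + (2 + 3*exp(-2*I*pi/5) + exp(-4*I*pi/5) + 3*exp(4*I*pi/5)) + (2 + 3*exp(-4*I*pi/5) + exp(4*I*pi/5) + 3*exp(2*I*pi/5)) + (2 + 3*exp(-2*I*pi/5) + 3*exp(-4*I*pi/5) + exp(2*I*pi/5))] = 10/5 = 2
  <chi_rho, chi_3> = (1/5)[1*(9)*conj(1) + 1*(3*exp(-2*I*pi/5) + 3*exp(-4*I*pi/5) + exp(2*I*pi/5) + 2*exp(4*I*pi/5))*conj(exp(-4*I*pi/5)) + 1*(2*exp(-2*I*pi/5) + 3*exp(-4*I*pi/5) + exp(4*I*pi/5) + 3*exp(2*I*pi/5))*conj(exp(2*I*pi/5)) + 1*(3*exp(-2*I*pi/5) + exp(-4*I*pi/5) + 3*exp(4*I*pi/5) + 2*exp(2*I*pi/5))*conj(exp(-2*I*pi/5)) + 1*(2*exp(-4*I*pi/5) + exp(-2*I*pi/5) + 3*exp(4*I*pi/5) + 3*exp(2*I*pi/5))*conj(exp(4*I*pi/5))]
      = (1/5)[(9) + (3 + 2*exp(-2*I*pi/5) + exp(-4*I*pi/5) + 3*exp(2*I*pi/5)) + (3 + 2*exp(-4*I*pi/5) + exp(2*I*pi/5) + 3*exp(4*I*pi/5)) + (3 + 3*exp(-4*I*pi/5) + exp(-2*I*pi/5) + 2*exp(4*I*pi/5)) + (3 + 3*exp(-2*I*pi/5) + exp(4*I*pi/5) + 2*exp(2*I*pi/5))] = 15/5 = 3
  <chi_rho, chi_4> = (1/5)[1*(9)*conj(1) + 1*(3*exp(-2*I*pi/5) + 3*exp(-4*I*pi/5) + exp(2*I*pi/5) + 2*exp(4*I*pi/5))*conj(exp(-2*I*pi/5)) + 1*(2*exp(-2*I*pi/5) + 3*exp(-4*I*pi/5) + exp(4*I*pi/5) + 3*exp(2*I*pi/5))*conj(exp(-4*I*pi/5)) + 1*(3*exp(-2*I*pi/5) + exp(-4*I*pi/5) + 3*exp(4*I*pi/5) + 2*exp(2*I*pi/5))*conj(exp(4*I*pi/5)) + 1*(2*exp(-4*I*pi/5) + exp(-2*I*pi/5) + 3*exp(4*I*pi/5) + 3*exp(2*I*pi/5))*conj(exp(2*I*pi/5))]
      = (1/5)[(9) + (3 + 3*exp(-2*I*pi/5) + 2*exp(-4*I*pi/5) + exp(4*I*pi/5)) + (3 + 3*exp(-4*I*pi/5) + exp(-2*I*pi/5) + 2*exp(2*I*pi/5)) + (3 + 2*exp(-2*I*pi/5) + exp(2*I*pi/5) + 3*exp(4*I*pi/5)) + (3 + exp(-4*I*pi/5) + 2*exp(4*I*pi/5) + 3*exp(2*I*pi/5))] = 15/5 = 3
(Exp terms are combined using exp(i*s)*conj(exp(i*t)) = exp(i*(s-t)), and sums of them are collapsed using the identity that for every m > 1 the m distinct m-th roots of unity sum to 0, e.g. 1 + exp(2*I*pi/3) + exp(-2*I*pi/3) = 0.)
Dimension check: dim(rho) = sum (mult * dim) = 0*1 + 1*1 + 2*1 + 3*1 + 3*1 = 9 = chi_rho(e) = 9.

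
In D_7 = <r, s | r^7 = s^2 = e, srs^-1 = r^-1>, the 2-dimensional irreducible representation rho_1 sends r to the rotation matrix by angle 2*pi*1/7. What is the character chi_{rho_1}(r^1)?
chi_{rho_1}(r^1) = 2*cos(2*pi*1*1/7) = 2*cos(2*pi/7)

Derivation: rho_1(r^1) is rotation by angle 2*pi*1*1/7, whose trace is 2*cos(2*pi*1*1/7) = 2*cos(2*pi/7).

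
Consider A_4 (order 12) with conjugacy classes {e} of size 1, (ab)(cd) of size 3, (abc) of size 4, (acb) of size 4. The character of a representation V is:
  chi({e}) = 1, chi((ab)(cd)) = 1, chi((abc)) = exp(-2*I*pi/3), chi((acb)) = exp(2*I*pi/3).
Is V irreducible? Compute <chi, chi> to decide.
Irreducible: <chi, chi> = 1.

Solution. <chi, chi> = (1/|G|) sum_C |C| * |chi(C)|^2 = (1/12)[1*|1|^2 + 3*|1|^2 + 4*|exp(-2*I*pi/3)|^2 + 4*|exp(2*I*pi/3)|^2]
  = (1/12)[(1) + (3) + (4) + (4)] = 12/12 = 1.
(Exp terms are combined using exp(i*s)*conj(exp(i*t)) = exp(i*(s-t)), and sums of them are collapsed using the identity that for every m > 1 the m distinct m-th roots of unity sum to 0, e.g. 1 + exp(2*I*pi/3) + exp(-2*I*pi/3) = 0.)
A character is irreducible iff <chi, chi> = 1, so this representation is irreducible.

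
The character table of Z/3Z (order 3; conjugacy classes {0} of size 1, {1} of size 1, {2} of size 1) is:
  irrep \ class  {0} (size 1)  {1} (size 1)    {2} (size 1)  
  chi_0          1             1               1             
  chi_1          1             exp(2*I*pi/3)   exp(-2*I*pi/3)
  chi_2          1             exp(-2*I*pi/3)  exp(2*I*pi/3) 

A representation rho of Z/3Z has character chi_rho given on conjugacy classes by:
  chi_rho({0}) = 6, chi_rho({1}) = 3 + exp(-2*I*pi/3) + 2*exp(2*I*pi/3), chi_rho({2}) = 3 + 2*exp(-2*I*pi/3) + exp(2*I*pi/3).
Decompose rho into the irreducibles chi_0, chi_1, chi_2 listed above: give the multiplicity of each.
Multiplicities: chi_0: 3, chi_1: 2, chi_2: 1.

Why: Use <chi_rho, chi> = (1/|G|) sum_C |C| * chi_rho(C) * conj(chi(C)) with |G| = 3 for each irreducible chi in the table:
  <chi_rho, chi_0> = (1/3)[1*(6)*conj(1) + 1*(3 + exp(-2*I*pi/3) + 2*exp(2*I*pi/3))*conj(1) + 1*(3 + 2*exp(-2*I*pi/3) + exp(2*I*pi/3))*conj(1)]
      = (1/3)[(6) + (3 + exp(-2*I*pi/3) + 2*exp(2*I*pi/3)) + (3 + 2*exp(-2*I*pi/3) + exp(2*I*pi/3))] = 9/3 = 3
  <chi_rho, chi_1> = (1/3)[1*(6)*conj(1) + 1*(3 + exp(-2*I*pi/3) + 2*exp(2*I*pi/3))*conj(exp(2*I*pi/3)) + 1*(3 + 2*exp(-2*I*pi/3) + exp(2*I*pi/3))*conj(exp(-2*I*pi/3))]
      = (1/3)[(6) + (2 + 3*exp(-2*I*pi/3) + exp(2*I*pi/3)) + (2 + exp(-2*I*pi/3) + 3*exp(2*I*pi/3))] = 6/3 = 2
  <chi_rho, chi_2> = (1/3)[1*(6)*conj(1) + 1*(3 + exp(-2*I*pi/3) + 2*exp(2*I*pi/3))*conj(exp(-2*I*pi/3)) + 1*(3 + 2*exp(-2*I*pi/3) + exp(2*I*pi/3))*conj(exp(2*I*pi/3))]
      = (1/3)[(6) + (1 + 2*exp(-2*I*pi/3) + 3*exp(2*I*pi/3)) + (1 + 3*exp(-2*I*pi/3) + 2*exp(2*I*pi/3))] = 3/3 = 1
(Exp terms are combined using exp(i*s)*conj(exp(i*t)) = exp(i*(s-t)), and sums of them are collapsed using the identity that for every m > 1 the m distinct m-th roots of unity sum to 0, e.g. 1 + exp(2*I*pi/3) + exp(-2*I*pi/3) = 0.)
Dimension check: dim(rho) = sum (mult * dim) = 3*1 + 2*1 + 1*1 = 6 = chi_rho(e) = 6.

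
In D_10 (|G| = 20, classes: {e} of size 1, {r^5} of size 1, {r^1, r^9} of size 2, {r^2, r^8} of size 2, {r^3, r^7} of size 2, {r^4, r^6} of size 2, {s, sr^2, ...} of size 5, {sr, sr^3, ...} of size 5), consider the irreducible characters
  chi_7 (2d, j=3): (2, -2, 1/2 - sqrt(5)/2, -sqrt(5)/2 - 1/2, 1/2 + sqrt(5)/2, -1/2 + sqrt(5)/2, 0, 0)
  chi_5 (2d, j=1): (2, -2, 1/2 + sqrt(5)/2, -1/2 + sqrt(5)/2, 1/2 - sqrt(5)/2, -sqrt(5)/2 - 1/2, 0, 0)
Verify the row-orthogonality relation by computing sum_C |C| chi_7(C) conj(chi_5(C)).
Sum = 0; so <chi_7, chi_5> = 0 (distinct irreducibles are orthogonal).

Proof sketch: Compute term by term over conjugacy classes (|C| * chi_7(C) * conj(chi_5(C))):
  1*(2)*conj(2) + 1*(-2)*conj(-2) + 2*(1/2 - sqrt(5)/2)*conj(1/2 + sqrt(5)/2) + 2*(-sqrt(5)/2 - 1/2)*conj(-1/2 + sqrt(5)/2) + 2*(1/2 + sqrt(5)/2)*conj(1/2 - sqrt(5)/2) + 2*(-1/2 + sqrt(5)/2)*conj(-sqrt(5)/2 - 1/2) + 5*(0)*conj(0) + 5*(0)*conj(0)
  = (4) + (4) + (-2) + (-2) + (-2) + (-2) + (0) + (0)
  = 0.
Dividing by |G| = 20 gives 0/20 = 0, matching the row-orthogonality relation <chi_7, chi_5> = [chi_7 = chi_5].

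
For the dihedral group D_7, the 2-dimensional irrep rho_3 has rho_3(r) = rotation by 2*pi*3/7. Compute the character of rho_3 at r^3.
chi_{rho_3}(r^3) = 2*cos(2*pi*3*3/7) = -2*cos(3*pi/7)

Justification: rho_3(r^3) is rotation by angle 2*pi*3*3/7, whose trace is 2*cos(2*pi*3*3/7) = -2*cos(3*pi/7).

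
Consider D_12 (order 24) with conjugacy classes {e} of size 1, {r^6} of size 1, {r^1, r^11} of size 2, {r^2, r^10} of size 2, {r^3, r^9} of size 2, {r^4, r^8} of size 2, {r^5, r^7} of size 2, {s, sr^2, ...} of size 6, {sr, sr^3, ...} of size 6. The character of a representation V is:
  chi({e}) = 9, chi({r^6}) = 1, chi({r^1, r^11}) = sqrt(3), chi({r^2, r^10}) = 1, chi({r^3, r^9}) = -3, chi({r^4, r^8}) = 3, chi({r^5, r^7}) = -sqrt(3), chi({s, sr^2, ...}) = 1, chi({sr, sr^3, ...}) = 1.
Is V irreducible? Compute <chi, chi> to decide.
Not irreducible (reducible): <chi, chi> = 6 > 1.

Working: <chi, chi> = (1/|G|) sum_C |C| * |chi(C)|^2 = (1/24)[1*|9|^2 + 1*|1|^2 + 2*|sqrt(3)|^2 + 2*|1|^2 + 2*|-3|^2 + 2*|3|^2 + 2*|-sqrt(3)|^2 + 6*|1|^2 + 6*|1|^2]
  = (1/24)[(81) + (1) + (6) + (2) + (18) + (18) + (6) + (6) + (6)] = 144/24 = 6.
A character is irreducible iff <chi, chi> = 1, so this representation is reducible.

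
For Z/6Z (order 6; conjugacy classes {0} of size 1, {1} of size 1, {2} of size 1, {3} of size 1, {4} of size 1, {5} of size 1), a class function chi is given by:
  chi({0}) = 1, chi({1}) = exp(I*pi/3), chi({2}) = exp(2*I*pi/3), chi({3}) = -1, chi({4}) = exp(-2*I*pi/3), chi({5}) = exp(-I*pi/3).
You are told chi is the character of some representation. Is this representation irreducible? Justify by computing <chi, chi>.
Irreducible: <chi, chi> = 1.

Proof sketch: <chi, chi> = (1/|G|) sum_C |C| * |chi(C)|^2 = (1/6)[1*|1|^2 + 1*|exp(I*pi/3)|^2 + 1*|exp(2*I*pi/3)|^2 + 1*|-1|^2 + 1*|exp(-2*I*pi/3)|^2 + 1*|exp(-I*pi/3)|^2]
  = (1/6)[(1) + (1) + (1) + (1) + (1) + (1)] = 6/6 = 1.
(Exp terms are combined using exp(i*s)*conj(exp(i*t)) = exp(i*(s-t)), and sums of them are collapsed using the identity that for every m > 1 the m distinct m-th roots of unity sum to 0, e.g. 1 + exp(2*I*pi/3) + exp(-2*I*pi/3) = 0.)
A character is irreducible iff <chi, chi> = 1, so this representation is irreducible.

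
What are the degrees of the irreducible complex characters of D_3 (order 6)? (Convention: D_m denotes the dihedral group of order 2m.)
Dimensions: 1, 1, 2

Justification: There are 3 irreducibles (= number of conjugacy classes). Their dimensions d_i satisfy sum d_i^2 = |G| = 6: 1 + 1 + 4 = 6.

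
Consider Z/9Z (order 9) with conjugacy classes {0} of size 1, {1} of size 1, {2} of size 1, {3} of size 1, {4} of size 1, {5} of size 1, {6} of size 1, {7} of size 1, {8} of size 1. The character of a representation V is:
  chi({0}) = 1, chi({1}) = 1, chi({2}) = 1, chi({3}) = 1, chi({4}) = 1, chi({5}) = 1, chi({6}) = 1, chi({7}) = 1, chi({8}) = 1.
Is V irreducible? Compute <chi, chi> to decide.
Irreducible: <chi, chi> = 1.

Why: <chi, chi> = (1/|G|) sum_C |C| * |chi(C)|^2 = (1/9)[1*|1|^2 + 1*|1|^2 + 1*|1|^2 + 1*|1|^2 + 1*|1|^2 + 1*|1|^2 + 1*|1|^2 + 1*|1|^2 + 1*|1|^2]
  = (1/9)[(1) + (1) + (1) + (1) + (1) + (1) + (1) + (1) + (1)] = 9/9 = 1.
(Exp terms are combined using exp(i*s)*conj(exp(i*t)) = exp(i*(s-t)), and sums of them are collapsed using the identity that for every m > 1 the m distinct m-th roots of unity sum to 0, e.g. 1 + exp(2*I*pi/3) + exp(-2*I*pi/3) = 0.)
A character is irreducible iff <chi, chi> = 1, so this representation is irreducible.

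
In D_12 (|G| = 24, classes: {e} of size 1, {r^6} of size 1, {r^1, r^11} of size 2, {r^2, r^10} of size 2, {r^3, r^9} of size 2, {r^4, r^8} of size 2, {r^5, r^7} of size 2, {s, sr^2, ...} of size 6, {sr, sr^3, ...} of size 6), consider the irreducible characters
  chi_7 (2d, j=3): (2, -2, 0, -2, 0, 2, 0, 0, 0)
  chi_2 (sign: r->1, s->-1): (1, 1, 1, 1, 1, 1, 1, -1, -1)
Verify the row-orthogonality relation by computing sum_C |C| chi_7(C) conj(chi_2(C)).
Sum = 0; so <chi_7, chi_2> = 0 (distinct irreducibles are orthogonal).

Solution. Compute term by term over conjugacy classes (|C| * chi_7(C) * conj(chi_2(C))):
  1*(2)*conj(1) + 1*(-2)*conj(1) + 2*(0)*conj(1) + 2*(-2)*conj(1) + 2*(0)*conj(1) + 2*(2)*conj(1) + 2*(0)*conj(1) + 6*(0)*conj(-1) + 6*(0)*conj(-1)
  = (2) + (-2) + (0) + (-4) + (0) + (4) + (0) + (0) + (0)
  = 0.
Dividing by |G| = 24 gives 0/24 = 0, matching the row-orthogonality relation <chi_7, chi_2> = [chi_7 = chi_2].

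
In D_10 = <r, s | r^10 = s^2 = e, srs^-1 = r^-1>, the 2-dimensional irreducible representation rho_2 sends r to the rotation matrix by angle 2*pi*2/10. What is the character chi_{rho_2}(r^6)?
chi_{rho_2}(r^6) = 2*cos(2*pi*2*6/10) = -1/2 + sqrt(5)/2

Why: rho_2(r^6) is rotation by angle 2*pi*2*6/10, whose trace is 2*cos(2*pi*2*6/10) = -1/2 + sqrt(5)/2.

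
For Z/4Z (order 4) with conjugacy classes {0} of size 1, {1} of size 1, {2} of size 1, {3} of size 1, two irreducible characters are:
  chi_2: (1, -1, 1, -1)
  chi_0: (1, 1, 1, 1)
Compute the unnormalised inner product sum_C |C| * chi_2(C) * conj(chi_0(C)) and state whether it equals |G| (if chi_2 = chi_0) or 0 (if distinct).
Sum = 0; so <chi_2, chi_0> = 0 (distinct irreducibles are orthogonal).

Argument: Compute term by term over conjugacy classes (|C| * chi_2(C) * conj(chi_0(C))):
  1*(1)*conj(1) + 1*(-1)*conj(1) + 1*(1)*conj(1) + 1*(-1)*conj(1)
  = (1) + (-1) + (1) + (-1)
  = 0.
(Exp terms are combined using exp(i*s)*conj(exp(i*t)) = exp(i*(s-t)), and sums of them are collapsed using the identity that for every m > 1 the m distinct m-th roots of unity sum to 0, e.g. 1 + exp(2*I*pi/3) + exp(-2*I*pi/3) = 0.)
Dividing by |G| = 4 gives 0/4 = 0, matching the row-orthogonality relation <chi_2, chi_0> = [chi_2 = chi_0].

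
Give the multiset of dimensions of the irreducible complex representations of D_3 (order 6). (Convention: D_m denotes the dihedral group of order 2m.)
Dimensions: 1, 1, 2

Solution. There are 3 irreducibles (= number of conjugacy classes). Their dimensions d_i satisfy sum d_i^2 = |G| = 6: 1 + 1 + 4 = 6.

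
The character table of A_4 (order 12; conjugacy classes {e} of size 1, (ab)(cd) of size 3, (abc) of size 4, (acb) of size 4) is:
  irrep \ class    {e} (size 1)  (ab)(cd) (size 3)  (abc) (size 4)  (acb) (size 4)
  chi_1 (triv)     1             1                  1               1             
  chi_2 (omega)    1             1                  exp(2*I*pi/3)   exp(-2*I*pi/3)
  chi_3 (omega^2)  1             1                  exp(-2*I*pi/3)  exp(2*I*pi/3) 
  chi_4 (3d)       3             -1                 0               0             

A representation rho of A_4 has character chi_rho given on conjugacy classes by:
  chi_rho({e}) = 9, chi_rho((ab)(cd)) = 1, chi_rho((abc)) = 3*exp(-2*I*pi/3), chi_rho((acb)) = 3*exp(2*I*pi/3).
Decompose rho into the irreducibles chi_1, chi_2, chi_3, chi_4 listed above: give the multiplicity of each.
Multiplicities: chi_1: 0, chi_2: 0, chi_3: 3, chi_4: 2.

Solution. Use <chi_rho, chi> = (1/|G|) sum_C |C| * chi_rho(C) * conj(chi(C)) with |G| = 12 for each irreducible chi in the table:
  <chi_rho, chi_1> = (1/12)[1*(9)*conj(1) + 3*(1)*conj(1) + 4*(3*exp(-2*I*pi/3))*conj(1) + 4*(3*exp(2*I*pi/3))*conj(1)]
      = (1/12)[(9) + (3) + (12*exp(-2*I*pi/3)) + (12*exp(2*I*pi/3))] = 0/12 = 0
  <chi_rho, chi_2> = (1/12)[1*(9)*conj(1) + 3*(1)*conj(1) + 4*(3*exp(-2*I*pi/3))*conj(exp(2*I*pi/3)) + 4*(3*exp(2*I*pi/3))*conj(exp(-2*I*pi/3))]
      = (1/12)[(9) + (3) + (12*exp(2*I*pi/3)) + (12*exp(-2*I*pi/3))] = 0/12 = 0
  <chi_rho, chi_3> = (1/12)[1*(9)*conj(1) + 3*(1)*conj(1) + 4*(3*exp(-2*I*pi/3))*conj(exp(-2*I*pi/3)) + 4*(3*exp(2*I*pi/3))*conj(exp(2*I*pi/3))]
      = (1/12)[(9) + (3) + (12) + (12)] = 36/12 = 3
  <chi_rho, chi_4> = (1/12)[1*(9)*conj(3) + 3*(1)*conj(-1) + 4*(3*exp(-2*I*pi/3))*conj(0) + 4*(3*exp(2*I*pi/3))*conj(0)]
      = (1/12)[(27) + (-3) + (0) + (0)] = 24/12 = 2
(Exp terms are combined using exp(i*s)*conj(exp(i*t)) = exp(i*(s-t)), and sums of them are collapsed using the identity that for every m > 1 the m distinct m-th roots of unity sum to 0, e.g. 1 + exp(2*I*pi/3) + exp(-2*I*pi/3) = 0.)
Dimension check: dim(rho) = sum (mult * dim) = 0*1 + 0*1 + 3*1 + 2*3 = 9 = chi_rho(e) = 9.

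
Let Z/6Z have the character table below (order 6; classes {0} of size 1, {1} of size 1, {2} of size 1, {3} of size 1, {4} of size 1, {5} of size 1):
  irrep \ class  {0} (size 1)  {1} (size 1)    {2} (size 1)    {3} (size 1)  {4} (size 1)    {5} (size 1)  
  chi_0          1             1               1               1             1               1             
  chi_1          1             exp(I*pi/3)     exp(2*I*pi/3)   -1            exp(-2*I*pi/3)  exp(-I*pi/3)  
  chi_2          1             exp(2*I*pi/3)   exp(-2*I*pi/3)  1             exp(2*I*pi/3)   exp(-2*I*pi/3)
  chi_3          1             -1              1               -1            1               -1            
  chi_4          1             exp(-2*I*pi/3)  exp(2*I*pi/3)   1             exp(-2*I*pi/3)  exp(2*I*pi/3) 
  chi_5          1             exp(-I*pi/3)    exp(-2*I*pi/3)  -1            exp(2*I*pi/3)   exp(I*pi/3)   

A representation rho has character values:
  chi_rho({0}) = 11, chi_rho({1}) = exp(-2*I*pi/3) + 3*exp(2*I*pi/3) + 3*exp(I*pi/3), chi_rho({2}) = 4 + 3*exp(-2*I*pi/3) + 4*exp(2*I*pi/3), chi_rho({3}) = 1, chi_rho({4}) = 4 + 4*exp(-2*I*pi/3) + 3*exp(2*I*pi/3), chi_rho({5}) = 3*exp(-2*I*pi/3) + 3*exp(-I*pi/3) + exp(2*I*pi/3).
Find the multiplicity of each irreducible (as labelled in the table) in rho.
Multiplicities: chi_0: 2, chi_1: 3, chi_2: 3, chi_3: 2, chi_4: 1, chi_5: 0.

Derivation: Use <chi_rho, chi> = (1/|G|) sum_C |C| * chi_rho(C) * conj(chi(C)) with |G| = 6 for each irreducible chi in the table:
  <chi_rho, chi_0> = (1/6)[1*(11)*conj(1) + 1*(exp(-2*I*pi/3) + 3*exp(2*I*pi/3) + 3*exp(I*pi/3))*conj(1) + 1*(4 + 3*exp(-2*I*pi/3) + 4*exp(2*I*pi/3))*conj(1) + 1*(1)*conj(1) + 1*(4 + 4*exp(-2*I*pi/3) + 3*exp(2*I*pi/3))*conj(1) + 1*(3*exp(-2*I*pi/3) + 3*exp(-I*pi/3) + exp(2*I*pi/3))*conj(1)]
      = (1/6)[(11) + (exp(-2*I*pi/3) + 3*exp(2*I*pi/3) + 3*exp(I*pi/3)) + (4 + 3*exp(-2*I*pi/3) + 4*exp(2*I*pi/3)) + (1) + (4 + 4*exp(-2*I*pi/3) + 3*exp(2*I*pi/3)) + (3*exp(-2*I*pi/3) + 3*exp(-I*pi/3) + exp(2*I*pi/3))] = 12/6 = 2
  <chi_rho, chi_1> = (1/6)[1*(11)*conj(1) + 1*(exp(-2*I*pi/3) + 3*exp(2*I*pi/3) + 3*exp(I*pi/3))*conj(exp(I*pi/3)) + 1*(4 + 3*exp(-2*I*pi/3) + 4*exp(2*I*pi/3))*conj(exp(2*I*pi/3)) + 1*(1)*conj(-1) + 1*(4 + 4*exp(-2*I*pi/3) + 3*exp(2*I*pi/3))*conj(exp(-2*I*pi/3)) + 1*(3*exp(-2*I*pi/3) + 3*exp(-I*pi/3) + exp(2*I*pi/3))*conj(exp(-I*pi/3))]
      = (1/6)[(11) + (2 + 3*exp(I*pi/3)) + (4 + 4*exp(-2*I*pi/3) + 3*exp(2*I*pi/3)) + (-1) + (4 + 3*exp(-2*I*pi/3) + 4*exp(2*I*pi/3)) + (2 + 3*exp(-I*pi/3))] = 18/6 = 3
  <chi_rho, chi_2> = (1/6)[1*(11)*conj(1) + 1*(exp(-2*I*pi/3) + 3*exp(2*I*pi/3) + 3*exp(I*pi/3))*conj(exp(2*I*pi/3)) + 1*(4 + 3*exp(-2*I*pi/3) + 4*exp(2*I*pi/3))*conj(exp(-2*I*pi/3)) + 1*(1)*conj(1) + 1*(4 + 4*exp(-2*I*pi/3) + 3*exp(2*I*pi/3))*conj(exp(2*I*pi/3)) + 1*(3*exp(-2*I*pi/3) + 3*exp(-I*pi/3) + exp(2*I*pi/3))*conj(exp(-2*I*pi/3))]
      = (1/6)[(11) + (3 + 3*exp(-I*pi/3) + exp(2*I*pi/3)) + (-1) + (1) + (-1) + (3 + exp(-2*I*pi/3) + 3*exp(I*pi/3))] = 18/6 = 3
  <chi_rho, chi_3> = (1/6)[1*(11)*conj(1) + 1*(exp(-2*I*pi/3) + 3*exp(2*I*pi/3) + 3*exp(I*pi/3))*conj(-1) + 1*(4 + 3*exp(-2*I*pi/3) + 4*exp(2*I*pi/3))*conj(1) + 1*(1)*conj(-1) + 1*(4 + 4*exp(-2*I*pi/3) + 3*exp(2*I*pi/3))*conj(1) + 1*(3*exp(-2*I*pi/3) + 3*exp(-I*pi/3) + exp(2*I*pi/3))*conj(-1)]
      = (1/6)[(11) + (-3*exp(I*pi/3) - 3*exp(2*I*pi/3) - exp(-2*I*pi/3)) + (4 + 3*exp(-2*I*pi/3) + 4*exp(2*I*pi/3)) + (-1) + (4 + 4*exp(-2*I*pi/3) + 3*exp(2*I*pi/3)) + (-exp(2*I*pi/3) - 3*exp(-I*pi/3) - 3*exp(-2*I*pi/3))] = 12/6 = 2
  <chi_rho, chi_4> = (1/6)[1*(11)*conj(1) + 1*(exp(-2*I*pi/3) + 3*exp(2*I*pi/3) + 3*exp(I*pi/3))*conj(exp(-2*I*pi/3)) + 1*(4 + 3*exp(-2*I*pi/3) + 4*exp(2*I*pi/3))*conj(exp(2*I*pi/3)) + 1*(1)*conj(1) + 1*(4 + 4*exp(-2*I*pi/3) + 3*exp(2*I*pi/3))*conj(exp(-2*I*pi/3)) + 1*(3*exp(-2*I*pi/3) + 3*exp(-I*pi/3) + exp(2*I*pi/3))*conj(exp(2*I*pi/3))]
      = (1/6)[(11) + (-2 + 3*exp(-2*I*pi/3)) + (4 + 4*exp(-2*I*pi/3) + 3*exp(2*I*pi/3)) + (1) + (4 + 3*exp(-2*I*pi/3) + 4*exp(2*I*pi/3)) + (-2 + 3*exp(2*I*pi/3))] = 6/6 = 1
  <chi_rho, chi_5> = (1/6)[1*(11)*conj(1) + 1*(exp(-2*I*pi/3) + 3*exp(2*I*pi/3) + 3*exp(I*pi/3))*conj(exp(-I*pi/3)) + 1*(4 + 3*exp(-2*I*pi/3) + 4*exp(2*I*pi/3))*conj(exp(-2*I*pi/3)) + 1*(1)*conj(-1) + 1*(4 + 4*exp(-2*I*pi/3) + 3*exp(2*I*pi/3))*conj(exp(2*I*pi/3)) + 1*(3*exp(-2*I*pi/3) + 3*exp(-I*pi/3) + exp(2*I*pi/3))*conj(exp(I*pi/3))]
      = (1/6)[(11) + (-3 + exp(-I*pi/3) + 3*exp(2*I*pi/3)) + (-1) + (-1) + (-1) + (-3 + 3*exp(-2*I*pi/3) + exp(I*pi/3))] = 0/6 = 0
(Exp terms are combined using exp(i*s)*conj(exp(i*t)) = exp(i*(s-t)), and sums of them are collapsed using the identity that for every m > 1 the m distinct m-th roots of unity sum to 0, e.g. 1 + exp(2*I*pi/3) + exp(-2*I*pi/3) = 0.)
Dimension check: dim(rho) = sum (mult * dim) = 2*1 + 3*1 + 3*1 + 2*1 + 1*1 + 0*1 = 11 = chi_rho(e) = 11.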